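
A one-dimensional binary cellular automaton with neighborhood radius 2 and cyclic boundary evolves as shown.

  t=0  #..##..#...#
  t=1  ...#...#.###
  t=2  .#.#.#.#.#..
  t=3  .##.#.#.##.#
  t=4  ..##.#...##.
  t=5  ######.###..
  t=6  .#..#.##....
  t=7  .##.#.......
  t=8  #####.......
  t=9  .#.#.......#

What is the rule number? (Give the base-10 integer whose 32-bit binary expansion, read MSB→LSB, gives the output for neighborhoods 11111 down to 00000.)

1284679288

  ##### -> .   bit 31 = 0  t=5,i=2
  ####. -> #   bit 30 = 1  t=5,i=4
  ###.# -> .   bit 29 = 0  t=5,i=5
  ###.. -> .   bit 28 = 0  t=1,i=11
  ##.## -> #   bit 27 = 1  t=5,i=6
  ##.#. -> #   bit 26 = 1  t=3,i=3
  ##..# -> .   bit 25 = 0  t=0,i=1
  ##... -> .   bit 24 = 0  t=1,i=0
  #.### -> #   bit 23 = 1  t=1,i=9
  #.##. -> .   bit 22 = 0  t=3,i=1
  #.#.# -> .   bit 21 = 0  t=2,i=3
  #.#.. -> #   bit 20 = 1  t=2,i=9
  #..## -> .   bit 19 = 0  t=0,i=2
  #..#. -> .   bit 18 = 0  t=0,i=6
  #...# -> #   bit 17 = 1  t=0,i=9
  #.... -> .   bit 16 = 0  t=6,i=9
  .#### -> #   bit 15 = 1  t=5,i=1
  .###. -> .   bit 14 = 0  t=1,i=10
  .##.# -> #   bit 13 = 1  t=3,i=2
  .##.. -> .   bit 12 = 0  t=0,i=0
  .#.## -> .   bit 11 = 0  t=1,i=8
  .#.#. -> #   bit 10 = 1  t=2,i=2
  .#..# -> #   bit 9 = 1  t=6,i=2
  .#... -> .   bit 8 = 0  t=0,i=8
  ..### -> .   bit 7 = 0  t=5,i=0
  ..##. -> #   bit 6 = 1  t=0,i=3
  ..#.# -> #   bit 5 = 1  t=1,i=7
  ..#.. -> #   bit 4 = 1  t=0,i=7
  ...## -> #   bit 3 = 1  t=0,i=10
  ...#. -> .   bit 2 = 0  t=1,i=2
  ....# -> .   bit 1 = 0  t=6,i=11
  ..... -> .   bit 0 = 0  t=6,i=10
  bits 01001100100100101010011001111000 = 1284679288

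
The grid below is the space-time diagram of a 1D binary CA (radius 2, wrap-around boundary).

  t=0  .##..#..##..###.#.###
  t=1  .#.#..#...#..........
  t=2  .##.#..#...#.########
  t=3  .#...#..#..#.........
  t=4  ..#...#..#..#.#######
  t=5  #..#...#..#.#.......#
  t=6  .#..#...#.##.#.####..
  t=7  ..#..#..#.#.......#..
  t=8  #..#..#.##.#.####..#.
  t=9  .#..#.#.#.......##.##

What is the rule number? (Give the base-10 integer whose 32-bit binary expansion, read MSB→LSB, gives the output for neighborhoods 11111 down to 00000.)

  [31] ##### => .  t=2,i=15
  [30] ####. => .  t=2,i=19
  [29] ###.# => .  t=0,i=14
  [28] ###.. => #  t=4,i=20
  [27] ##.## => .  t=0,i=0
  [26] ##.#. => .  t=0,i=15
  [25] ##..# => #  t=0,i=3
  [24] ##... => .  t=6,i=19
  [23] #.### => .  t=0,i=18
  [22] #.##. => #  t=0,i=1
  [21] #.#.# => .  t=0,i=16
  [20] #.#.. => .  t=1,i=3
  [19] #..## => .  t=0,i=7
  [18] #..#. => .  t=0,i=4
  [17] #...# => .  t=1,i=8
  [16] #.... => .  t=1,i=12
  [15] .#### => .  t=2,i=14
  [14] .###. => .  t=0,i=13
  [13] .##.# => .  t=2,i=2
  [12] .##.. => .  t=0,i=2
  [11] .#.## => .  t=0,i=17
  [10] .#.#. => #  t=1,i=2
  [9] .#..# => #  t=0,i=6
  [8] .#... => #  t=1,i=7
  [7] ..### => .  t=0,i=12
  [6] ..##. => .  t=0,i=8
  [5] ..#.# => #  t=1,i=1
  [4] ..#.. => .  t=0,i=5
  [3] ...## => .  t=5,i=19
  [2] ...#. => .  t=1,i=0
  [1] ....# => #  t=1,i=20
  [0] ..... => #  t=1,i=13
  bits 00010010010000000000011100100011 = 306186019

306186019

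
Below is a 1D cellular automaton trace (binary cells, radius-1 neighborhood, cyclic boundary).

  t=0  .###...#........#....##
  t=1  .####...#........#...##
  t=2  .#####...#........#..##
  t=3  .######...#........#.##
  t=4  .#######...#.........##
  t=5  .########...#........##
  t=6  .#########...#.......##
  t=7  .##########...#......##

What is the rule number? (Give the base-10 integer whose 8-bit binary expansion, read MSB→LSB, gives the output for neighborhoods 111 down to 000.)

  ###|#  b7=1 t=0,i=2
  ##.|#  b6=1 t=0,i=3
  #.#|.  b5=0 t=0,i=0
  #..|#  b4=1 t=0,i=4
  .##|#  b3=1 t=0,i=1
  .#.|.  b2=0 t=0,i=7
  ..#|.  b1=0 t=0,i=6
  ...|.  b0=0 t=0,i=5
  bits 11011000 = 216

216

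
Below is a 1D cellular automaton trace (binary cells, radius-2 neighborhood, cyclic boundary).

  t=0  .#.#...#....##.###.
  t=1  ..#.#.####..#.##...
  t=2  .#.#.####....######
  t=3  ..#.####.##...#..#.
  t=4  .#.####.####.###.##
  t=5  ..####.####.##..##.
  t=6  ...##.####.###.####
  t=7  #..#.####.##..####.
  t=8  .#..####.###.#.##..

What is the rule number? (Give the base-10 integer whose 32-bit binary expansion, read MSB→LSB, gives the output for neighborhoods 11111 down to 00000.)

1237950293

  ##### -> .   bit 31 = 0  t=2,i=15
  ####. -> #   bit 30 = 1  t=1,i=8
  ###.# -> .   bit 29 = 0  t=2,i=18
  ###.. -> .   bit 28 = 0  t=0,i=17
  ##.## -> #   bit 27 = 1  t=0,i=14
  ##.#. -> .   bit 26 = 0  t=2,i=0
  ##..# -> .   bit 25 = 0  t=0,i=18
  ##... -> #   bit 24 = 1  t=1,i=16
  #.### -> #   bit 23 = 1  t=0,i=15
  #.##. -> #   bit 22 = 1  t=1,i=14
  #.#.# -> .   bit 21 = 0  t=1,i=4
  #.#.. -> .   bit 20 = 0  t=0,i=3
  #..## -> #   bit 19 = 1  t=5,i=15
  #..#. -> .   bit 18 = 0  t=0,i=0
  #...# -> .   bit 17 = 0  t=0,i=5
  #.... -> #   bit 16 = 1  t=0,i=9
  .#### -> #   bit 15 = 1  t=1,i=7
  .###. -> .   bit 14 = 0  t=0,i=16
  .##.# -> .   bit 13 = 0  t=0,i=13
  .##.. -> #   bit 12 = 1  t=1,i=15
  .#.## -> #   bit 11 = 1  t=1,i=5
  .#.#. -> #   bit 10 = 1  t=0,i=2
  .#..# -> #   bit 9 = 1  t=3,i=15
  .#... -> #   bit 8 = 1  t=0,i=4
  ..### -> .   bit 7 = 0  t=2,i=13
  ..##. -> #   bit 6 = 1  t=0,i=12
  ..#.# -> .   bit 5 = 0  t=0,i=1
  ..#.. -> #   bit 4 = 1  t=0,i=7
  ...## -> .   bit 3 = 0  t=0,i=11
  ...#. -> #   bit 2 = 1  t=0,i=6
  ....# -> .   bit 1 = 0  t=0,i=10
  ..... -> #   bit 0 = 1  t=1,i=18
  bits 01001001110010011001111101010101 = 1237950293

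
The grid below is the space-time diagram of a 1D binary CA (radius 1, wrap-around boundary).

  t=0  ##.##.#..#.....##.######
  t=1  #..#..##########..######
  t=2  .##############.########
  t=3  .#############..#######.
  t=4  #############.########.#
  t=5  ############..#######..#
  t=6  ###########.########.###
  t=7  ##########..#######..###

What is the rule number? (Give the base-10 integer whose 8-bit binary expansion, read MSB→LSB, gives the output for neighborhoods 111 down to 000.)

  nb ###: next=#  (t=0,i=0, bit7=1)
  nb ##.: next=.  (t=0,i=1, bit6=0)
  nb #.#: next=.  (t=0,i=2, bit5=0)
  nb #..: next=#  (t=0,i=7, bit4=1)
  nb .##: next=#  (t=0,i=3, bit3=1)
  nb .#.: next=#  (t=0,i=6, bit2=1)
  nb ..#: next=#  (t=0,i=8, bit1=1)
  nb ...: next=#  (t=0,i=11, bit0=1)
  bits 10011111 = 159

159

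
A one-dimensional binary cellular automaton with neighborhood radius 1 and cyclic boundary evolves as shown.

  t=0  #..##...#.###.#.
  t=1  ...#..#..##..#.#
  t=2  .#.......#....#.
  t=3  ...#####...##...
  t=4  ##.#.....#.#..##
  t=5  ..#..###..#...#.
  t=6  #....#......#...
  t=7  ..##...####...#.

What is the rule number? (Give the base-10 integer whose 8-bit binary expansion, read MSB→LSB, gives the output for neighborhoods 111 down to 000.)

  ### -> .   bit 7 = 0  t=0,i=11
  ##. -> .   bit 6 = 0  t=0,i=4
  #.# -> #   bit 5 = 1  t=0,i=9
  #.. -> .   bit 4 = 0  t=0,i=1
  .## -> #   bit 3 = 1  t=0,i=3
  .#. -> .   bit 2 = 0  t=0,i=0
  ..# -> .   bit 1 = 0  t=0,i=2
  ... -> #   bit 0 = 1  t=0,i=6
  bits 00101001 = 41

41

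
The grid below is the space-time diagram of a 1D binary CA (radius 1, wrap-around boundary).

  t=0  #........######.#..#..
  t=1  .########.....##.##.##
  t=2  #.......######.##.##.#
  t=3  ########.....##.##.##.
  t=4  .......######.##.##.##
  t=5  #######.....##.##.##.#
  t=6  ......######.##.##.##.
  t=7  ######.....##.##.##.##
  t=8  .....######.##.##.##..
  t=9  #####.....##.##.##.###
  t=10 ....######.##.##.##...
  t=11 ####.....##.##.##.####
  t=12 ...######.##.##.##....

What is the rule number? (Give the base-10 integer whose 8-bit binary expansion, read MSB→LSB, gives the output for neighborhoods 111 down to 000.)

115

  ### -> .   bit 7 = 0  t=0,i=10
  ##. -> #   bit 6 = 1  t=0,i=14
  #.# -> #   bit 5 = 1  t=0,i=15
  #.. -> #   bit 4 = 1  t=0,i=1
  .## -> .   bit 3 = 0  t=0,i=9
  .#. -> .   bit 2 = 0  t=0,i=0
  ..# -> #   bit 1 = 1  t=0,i=8
  ... -> #   bit 0 = 1  t=0,i=2
  bits 01110011 = 115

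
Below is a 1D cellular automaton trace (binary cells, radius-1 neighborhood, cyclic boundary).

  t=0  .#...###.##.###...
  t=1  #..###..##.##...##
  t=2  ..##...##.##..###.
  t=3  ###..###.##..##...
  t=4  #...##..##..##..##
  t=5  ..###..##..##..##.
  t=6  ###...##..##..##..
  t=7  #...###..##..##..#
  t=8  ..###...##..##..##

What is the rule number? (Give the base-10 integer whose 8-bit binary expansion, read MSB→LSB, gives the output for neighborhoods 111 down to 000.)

  nb ###: next=.  (t=0,i=6, bit7=0)
  nb ##.: next=.  (t=0,i=7, bit6=0)
  nb #.#: next=#  (t=0,i=8, bit5=1)
  nb #..: next=.  (t=0,i=2, bit4=0)
  nb .##: next=#  (t=0,i=5, bit3=1)
  nb .#.: next=.  (t=0,i=1, bit2=0)
  nb ..#: next=#  (t=0,i=0, bit1=1)
  nb ...: next=#  (t=0,i=3, bit0=1)
  bits 00101011 = 43

43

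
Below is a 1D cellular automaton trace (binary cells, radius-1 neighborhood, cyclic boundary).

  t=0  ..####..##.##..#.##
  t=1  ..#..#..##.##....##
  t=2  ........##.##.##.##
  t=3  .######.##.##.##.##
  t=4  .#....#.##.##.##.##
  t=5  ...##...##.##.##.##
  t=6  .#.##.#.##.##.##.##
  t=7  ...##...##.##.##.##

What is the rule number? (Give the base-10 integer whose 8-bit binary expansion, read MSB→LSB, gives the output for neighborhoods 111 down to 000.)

73

  ###|.  b7=0 t=0,i=3
  ##.|#  b6=1 t=0,i=5
  #.#|.  b5=0 t=0,i=10
  #..|.  b4=0 t=0,i=0
  .##|#  b3=1 t=0,i=2
  .#.|.  b2=0 t=0,i=15
  ..#|.  b1=0 t=0,i=1
  ...|#  b0=1 t=1,i=14
  bits 01001001 = 73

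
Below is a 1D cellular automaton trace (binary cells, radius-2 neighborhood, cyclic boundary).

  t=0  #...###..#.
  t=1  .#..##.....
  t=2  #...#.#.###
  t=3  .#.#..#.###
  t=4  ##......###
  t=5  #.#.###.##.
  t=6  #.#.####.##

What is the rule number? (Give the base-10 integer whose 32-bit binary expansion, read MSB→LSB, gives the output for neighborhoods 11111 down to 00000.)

  #####|.  b31=0 t=4,i=10
  ####.|#  b30=1 t=2,i=10
  ###.#|#  b29=1 t=3,i=10
  ###..|.  b28=0 t=0,i=6
  ##.##|#  b27=1 t=5,i=7
  ##.#.|#  b26=1 t=3,i=0
  ##..#|.  b25=0 t=0,i=7
  ##...|#  b24=1 t=1,i=6
  #.###|#  b23=1 t=2,i=8
  #.##.|.  b22=0 t=5,i=8
  #.#.#|#  b21=1 t=2,i=6
  #.#..|.  b20=0 t=0,i=0
  #..##|.  b19=0 t=1,i=3
  #..#.|.  b18=0 t=0,i=8
  #...#|.  b17=0 t=0,i=2
  #....|.  b16=0 t=1,i=7
  .####|#  b15=1 t=2,i=9
  .###.|#  b14=1 t=0,i=5
  .##.#|#  b13=1 t=5,i=9
  .##..|.  b12=0 t=1,i=5
  .#.##|.  b11=0 t=2,i=7
  .#.#.|.  b10=0 t=0,i=10
  .#..#|.  b9=0 t=1,i=2
  .#...|#  b8=1 t=0,i=1
  ..###|#  b7=1 t=0,i=4
  ..##.|#  b6=1 t=1,i=4
  ..#.#|.  b5=0 t=0,i=9
  ..#..|.  b4=0 t=1,i=1
  ...##|.  b3=0 t=0,i=3
  ...#.|#  b2=1 t=1,i=0
  ....#|#  b1=1 t=1,i=10
  .....|#  b0=1 t=1,i=8
  bits 01101101101000001110000111000111 = 1839260103

1839260103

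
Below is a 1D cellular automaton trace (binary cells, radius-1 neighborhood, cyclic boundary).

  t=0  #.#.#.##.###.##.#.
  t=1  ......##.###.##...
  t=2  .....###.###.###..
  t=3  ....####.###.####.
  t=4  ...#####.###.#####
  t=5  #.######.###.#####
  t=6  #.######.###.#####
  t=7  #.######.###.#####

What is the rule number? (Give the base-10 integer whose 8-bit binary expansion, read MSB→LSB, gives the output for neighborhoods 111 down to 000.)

  nb ###: next=#  (t=0,i=10, bit7=1)
  nb ##.: next=#  (t=0,i=7, bit6=1)
  nb #.#: next=.  (t=0,i=1, bit5=0)
  nb #..: next=#  (t=1,i=15, bit4=1)
  nb .##: next=#  (t=0,i=6, bit3=1)
  nb .#.: next=.  (t=0,i=0, bit2=0)
  nb ..#: next=#  (t=1,i=5, bit1=1)
  nb ...: next=.  (t=1,i=0, bit0=0)
  bits 11011010 = 218

218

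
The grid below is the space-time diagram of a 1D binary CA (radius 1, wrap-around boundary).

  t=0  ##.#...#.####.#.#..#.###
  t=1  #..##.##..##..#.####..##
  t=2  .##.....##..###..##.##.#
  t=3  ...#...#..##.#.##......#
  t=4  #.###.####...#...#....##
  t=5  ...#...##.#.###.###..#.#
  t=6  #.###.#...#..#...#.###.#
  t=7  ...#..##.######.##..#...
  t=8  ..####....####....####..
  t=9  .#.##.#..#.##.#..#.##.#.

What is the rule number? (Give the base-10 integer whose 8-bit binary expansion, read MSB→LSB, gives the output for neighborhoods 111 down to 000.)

150

  ###|#  b7=1 t=0,i=0
  ##.|.  b6=0 t=0,i=1
  #.#|.  b5=0 t=0,i=2
  #..|#  b4=1 t=0,i=4
  .##|.  b3=0 t=0,i=9
  .#.|#  b2=1 t=0,i=3
  ..#|#  b1=1 t=0,i=6
  ...|.  b0=0 t=0,i=5
  bits 10010110 = 150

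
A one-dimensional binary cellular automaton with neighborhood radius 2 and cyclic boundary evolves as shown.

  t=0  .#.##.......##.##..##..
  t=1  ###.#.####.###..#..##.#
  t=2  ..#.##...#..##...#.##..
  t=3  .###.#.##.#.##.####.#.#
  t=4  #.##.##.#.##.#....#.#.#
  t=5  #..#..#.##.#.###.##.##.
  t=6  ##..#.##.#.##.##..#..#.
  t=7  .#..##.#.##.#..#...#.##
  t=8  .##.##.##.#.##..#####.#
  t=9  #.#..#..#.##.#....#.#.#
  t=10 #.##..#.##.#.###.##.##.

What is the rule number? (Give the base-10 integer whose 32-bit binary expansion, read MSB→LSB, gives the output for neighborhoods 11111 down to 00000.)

  #####|#  b31=1 t=8,i=18
  ####.|.  b30=0 t=1,i=1
  ###.#|#  b29=1 t=1,i=2
  ###..|#  b28=1 t=1,i=13
  ##.##|.  b27=0 t=0,i=14
  ##.#.|.  b26=0 t=1,i=3
  ##..#|.  b25=0 t=0,i=17
  ##...|.  b24=0 t=0,i=5
  #.###|.  b23=0 t=1,i=6
  #.##.|.  b22=0 t=0,i=3
  #.#.#|#  b21=1 t=1,i=4
  #.#..|#  b20=1 t=4,i=13
  #..##|.  b19=0 t=0,i=18
  #..#.|.  b18=0 t=1,i=15
  #...#|#  b17=1 t=0,i=22
  #....|#  b16=1 t=0,i=6
  .####|.  b15=0 t=1,i=0
  .###.|#  b14=1 t=1,i=12
  .##.#|#  b13=1 t=0,i=13
  .##..|#  b12=1 t=0,i=4
  .#.##|#  b11=1 t=0,i=2
  .#.#.|.  b10=0 t=3,i=21
  .#..#|#  b9=1 t=1,i=17
  .#...|#  b8=1 t=4,i=14
  ..###|.  b7=0 t=8,i=16
  ..##.|#  b6=1 t=0,i=12
  ..#.#|#  b5=1 t=0,i=1
  ..#..|.  b4=0 t=1,i=16
  ...##|#  b3=1 t=0,i=11
  ...#.|#  b2=1 t=0,i=0
  ....#|.  b1=0 t=0,i=10
  .....|#  b0=1 t=0,i=7
  bits 10110000001100110111101101101101 = 2956163949

2956163949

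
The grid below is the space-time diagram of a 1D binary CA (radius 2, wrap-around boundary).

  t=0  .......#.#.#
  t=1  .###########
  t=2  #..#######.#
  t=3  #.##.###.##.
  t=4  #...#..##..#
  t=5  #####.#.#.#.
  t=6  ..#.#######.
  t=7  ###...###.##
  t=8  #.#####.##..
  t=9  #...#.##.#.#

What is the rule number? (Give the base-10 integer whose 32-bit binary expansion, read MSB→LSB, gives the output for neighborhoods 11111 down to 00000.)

  #####|#  b31=1 t=1,i=3
  ####.|.  b30=0 t=1,i=10
  ###.#|#  b29=1 t=1,i=11
  ###..|#  b28=1 t=6,i=10
  ##.##|#  b27=1 t=1,i=0
  ##.#.|#  b26=1 t=3,i=11
  ##..#|.  b25=0 t=2,i=1
  ##...|#  b24=1 t=4,i=1
  #.###|.  b23=0 t=1,i=1
  #.##.|.  b22=0 t=2,i=11
  #.#.#|#  b21=1 t=0,i=9
  #.#..|#  b20=1 t=0,i=11
  #..##|#  b19=1 t=2,i=2
  #..#.|#  b18=1 t=8,i=11
  #...#|#  b17=1 t=4,i=2
  #....|#  b16=1 t=0,i=1
  .####|.  b15=0 t=1,i=2
  .###.|.  b14=0 t=3,i=6
  .##.#|.  b13=0 t=3,i=3
  .##..|#  b12=1 t=2,i=0
  .#.##|.  b11=0 t=3,i=1
  .#.#.|#  b10=1 t=0,i=8
  .#..#|.  b9=0 t=4,i=5
  .#...|.  b8=0 t=0,i=0
  ..###|#  b7=1 t=2,i=3
  ..##.|.  b6=0 t=4,i=7
  ..#.#|#  b5=1 t=0,i=7
  ..#..|#  b4=1 t=4,i=4
  ...##|#  b3=1 t=7,i=5
  ...#.|#  b2=1 t=0,i=6
  ....#|#  b1=1 t=0,i=5
  .....|#  b0=1 t=0,i=2
  bits 10111101001111110001010010111111 = 3175027903

3175027903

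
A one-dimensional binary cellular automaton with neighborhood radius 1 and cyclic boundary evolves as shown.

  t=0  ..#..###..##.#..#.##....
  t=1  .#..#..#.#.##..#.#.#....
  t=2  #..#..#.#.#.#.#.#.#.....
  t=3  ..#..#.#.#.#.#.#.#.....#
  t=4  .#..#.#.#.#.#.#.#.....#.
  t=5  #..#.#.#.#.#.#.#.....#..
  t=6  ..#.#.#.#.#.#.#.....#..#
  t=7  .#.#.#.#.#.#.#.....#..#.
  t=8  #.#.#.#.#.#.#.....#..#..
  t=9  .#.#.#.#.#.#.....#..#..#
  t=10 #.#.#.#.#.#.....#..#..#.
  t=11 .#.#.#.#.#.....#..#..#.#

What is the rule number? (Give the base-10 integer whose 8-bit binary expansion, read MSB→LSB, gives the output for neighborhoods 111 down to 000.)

  ### -> .   bit 7 = 0  t=0,i=6
  ##. -> #   bit 6 = 1  t=0,i=7
  #.# -> #   bit 5 = 1  t=0,i=12
  #.. -> .   bit 4 = 0  t=0,i=3
  .## -> .   bit 3 = 0  t=0,i=5
  .#. -> .   bit 2 = 0  t=0,i=2
  ..# -> #   bit 1 = 1  t=0,i=1
  ... -> .   bit 0 = 0  t=0,i=0
  bits 01100010 = 98

98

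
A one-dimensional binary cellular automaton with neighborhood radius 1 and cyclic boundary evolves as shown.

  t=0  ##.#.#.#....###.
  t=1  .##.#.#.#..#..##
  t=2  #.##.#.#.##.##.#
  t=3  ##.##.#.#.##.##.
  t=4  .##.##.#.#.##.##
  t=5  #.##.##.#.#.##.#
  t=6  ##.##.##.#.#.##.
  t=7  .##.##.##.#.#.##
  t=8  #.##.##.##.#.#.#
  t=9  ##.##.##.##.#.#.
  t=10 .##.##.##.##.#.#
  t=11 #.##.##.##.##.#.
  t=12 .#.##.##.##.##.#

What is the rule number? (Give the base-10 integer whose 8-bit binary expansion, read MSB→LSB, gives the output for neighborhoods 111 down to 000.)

114

  ### -> .   bit 7 = 0  t=0,i=13
  ##. -> #   bit 6 = 1  t=0,i=1
  #.# -> #   bit 5 = 1  t=0,i=2
  #.. -> #   bit 4 = 1  t=0,i=8
  .## -> .   bit 3 = 0  t=0,i=0
  .#. -> .   bit 2 = 0  t=0,i=3
  ..# -> #   bit 1 = 1  t=0,i=11
  ... -> .   bit 0 = 0  t=0,i=9
  bits 01110010 = 114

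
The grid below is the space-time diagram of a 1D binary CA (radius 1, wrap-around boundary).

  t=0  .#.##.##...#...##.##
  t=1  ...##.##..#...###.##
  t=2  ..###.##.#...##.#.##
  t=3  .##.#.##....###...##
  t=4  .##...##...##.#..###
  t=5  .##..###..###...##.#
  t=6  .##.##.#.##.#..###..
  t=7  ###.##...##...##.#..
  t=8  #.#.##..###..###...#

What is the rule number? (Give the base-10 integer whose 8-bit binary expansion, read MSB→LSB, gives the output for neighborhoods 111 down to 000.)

74

  [7] ### => .  t=1,i=15
  [6] ##. => #  t=0,i=4
  [5] #.# => .  t=0,i=0
  [4] #.. => .  t=0,i=8
  [3] .## => #  t=0,i=3
  [2] .#. => .  t=0,i=1
  [1] ..# => #  t=0,i=10
  [0] ... => .  t=0,i=9
  bits 01001010 = 74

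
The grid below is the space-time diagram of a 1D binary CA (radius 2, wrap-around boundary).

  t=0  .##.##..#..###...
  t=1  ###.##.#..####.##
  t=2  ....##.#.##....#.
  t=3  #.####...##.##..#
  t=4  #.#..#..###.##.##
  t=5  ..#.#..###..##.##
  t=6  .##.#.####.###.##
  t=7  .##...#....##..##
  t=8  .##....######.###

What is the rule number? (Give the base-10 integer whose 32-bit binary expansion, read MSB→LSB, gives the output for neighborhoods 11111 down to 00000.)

  [31] ##### => .  t=1,i=0
  [30] ####. => .  t=1,i=1
  [29] ###.# => .  t=1,i=2
  [28] ###.. => #  t=0,i=13
  [27] ##.## => .  t=0,i=3
  [26] ##.#. => .  t=1,i=6
  [25] ##..# => .  t=0,i=6
  [24] ##... => .  t=0,i=14
  [23] #.### => #  t=1,i=15
  [22] #.##. => #  t=0,i=4
  [21] #.#.# => .  t=2,i=7
  [20] #.#.. => #  t=1,i=7
  [19] #..## => #  t=0,i=10
  [18] #..#. => #  t=0,i=7
  [17] #...# => .  t=3,i=7
  [16] #.... => #  t=0,i=15
  [15] .#### => .  t=1,i=11
  [14] .###. => #  t=0,i=12
  [13] .##.# => #  t=0,i=2
  [12] .##.. => #  t=0,i=5
  [11] .#.## => .  t=2,i=8
  [10] .#.#. => .  t=5,i=3
  [9] .#..# => .  t=0,i=9
  [8] .#... => #  t=2,i=16
  [7] ..### => #  t=0,i=11
  [6] ..##. => #  t=0,i=1
  [5] ..#.# => #  t=5,i=2
  [4] ..#.. => .  t=0,i=8
  [3] ...## => #  t=0,i=0
  [2] ...#. => .  t=2,i=14
  [1] ....# => #  t=0,i=16
  [0] ..... => .  t=2,i=1
  bits 00010000110111010111000111101010 = 282948074

282948074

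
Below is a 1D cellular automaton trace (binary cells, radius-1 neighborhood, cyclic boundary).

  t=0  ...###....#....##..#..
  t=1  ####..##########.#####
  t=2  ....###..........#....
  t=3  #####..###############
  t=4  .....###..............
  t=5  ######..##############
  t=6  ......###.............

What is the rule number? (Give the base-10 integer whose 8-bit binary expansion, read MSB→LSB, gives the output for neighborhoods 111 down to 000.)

31

  ###|.  b7=0 t=0,i=4
  ##.|.  b6=0 t=0,i=5
  #.#|.  b5=0 t=1,i=16
  #..|#  b4=1 t=0,i=6
  .##|#  b3=1 t=0,i=3
  .#.|#  b2=1 t=0,i=10
  ..#|#  b1=1 t=0,i=2
  ...|#  b0=1 t=0,i=0
  bits 00011111 = 31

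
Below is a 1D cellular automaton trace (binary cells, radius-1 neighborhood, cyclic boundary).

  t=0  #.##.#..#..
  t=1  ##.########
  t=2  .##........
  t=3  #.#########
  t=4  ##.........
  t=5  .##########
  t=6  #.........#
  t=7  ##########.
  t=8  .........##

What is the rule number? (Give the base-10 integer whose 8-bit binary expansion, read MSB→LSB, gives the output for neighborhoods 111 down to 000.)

119

  ### -> .   bit 7 = 0  t=1,i=0
  ##. -> #   bit 6 = 1  t=0,i=3
  #.# -> #   bit 5 = 1  t=0,i=1
  #.. -> #   bit 4 = 1  t=0,i=6
  .## -> .   bit 3 = 0  t=0,i=2
  .#. -> #   bit 2 = 1  t=0,i=0
  ..# -> #   bit 1 = 1  t=0,i=7
  ... -> #   bit 0 = 1  t=2,i=4
  bits 01110111 = 119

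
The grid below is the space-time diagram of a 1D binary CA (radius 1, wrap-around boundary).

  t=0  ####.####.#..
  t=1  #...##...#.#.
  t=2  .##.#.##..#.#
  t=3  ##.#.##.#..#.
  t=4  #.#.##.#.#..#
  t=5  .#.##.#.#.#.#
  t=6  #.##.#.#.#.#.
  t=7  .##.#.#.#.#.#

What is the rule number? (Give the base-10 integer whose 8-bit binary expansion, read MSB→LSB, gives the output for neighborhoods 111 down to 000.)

57

  ### -> .   bit 7 = 0  t=0,i=1
  ##. -> .   bit 6 = 0  t=0,i=3
  #.# -> #   bit 5 = 1  t=0,i=4
  #.. -> #   bit 4 = 1  t=0,i=11
  .## -> #   bit 3 = 1  t=0,i=0
  .#. -> .   bit 2 = 0  t=0,i=10
  ..# -> .   bit 1 = 0  t=0,i=12
  ... -> #   bit 0 = 1  t=1,i=2
  bits 00111001 = 57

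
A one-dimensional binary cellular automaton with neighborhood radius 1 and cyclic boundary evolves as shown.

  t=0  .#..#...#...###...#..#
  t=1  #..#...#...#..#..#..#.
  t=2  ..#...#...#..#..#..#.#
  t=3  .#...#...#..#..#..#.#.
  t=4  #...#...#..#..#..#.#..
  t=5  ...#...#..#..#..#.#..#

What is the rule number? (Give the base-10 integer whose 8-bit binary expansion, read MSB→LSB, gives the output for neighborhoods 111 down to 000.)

98

  ### -> .   bit 7 = 0  t=0,i=13
  ##. -> #   bit 6 = 1  t=0,i=14
  #.# -> #   bit 5 = 1  t=0,i=0
  #.. -> .   bit 4 = 0  t=0,i=2
  .## -> .   bit 3 = 0  t=0,i=12
  .#. -> .   bit 2 = 0  t=0,i=1
  ..# -> #   bit 1 = 1  t=0,i=3
  ... -> .   bit 0 = 0  t=0,i=6
  bits 01100010 = 98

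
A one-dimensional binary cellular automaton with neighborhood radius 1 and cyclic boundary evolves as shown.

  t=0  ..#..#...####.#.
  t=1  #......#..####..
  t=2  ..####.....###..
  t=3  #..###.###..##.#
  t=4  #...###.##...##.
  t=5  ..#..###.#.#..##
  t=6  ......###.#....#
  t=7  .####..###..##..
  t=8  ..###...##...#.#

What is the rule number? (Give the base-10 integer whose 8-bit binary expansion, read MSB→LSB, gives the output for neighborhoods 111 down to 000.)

225

  ### -> #   bit 7 = 1  t=0,i=10
  ##. -> #   bit 6 = 1  t=0,i=12
  #.# -> #   bit 5 = 1  t=0,i=13
  #.. -> .   bit 4 = 0  t=0,i=3
  .## -> .   bit 3 = 0  t=0,i=9
  .#. -> .   bit 2 = 0  t=0,i=2
  ..# -> .   bit 1 = 0  t=0,i=1
  ... -> #   bit 0 = 1  t=0,i=0
  bits 11100001 = 225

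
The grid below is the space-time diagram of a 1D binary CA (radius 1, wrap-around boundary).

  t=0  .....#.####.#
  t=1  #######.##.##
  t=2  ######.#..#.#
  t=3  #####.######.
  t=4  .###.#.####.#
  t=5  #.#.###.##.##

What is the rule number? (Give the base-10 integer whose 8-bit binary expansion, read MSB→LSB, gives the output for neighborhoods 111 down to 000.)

  ###|#  b7=1 t=0,i=8
  ##.|.  b6=0 t=0,i=10
  #.#|#  b5=1 t=0,i=6
  #..|#  b4=1 t=0,i=0
  .##|.  b3=0 t=0,i=7
  .#.|#  b2=1 t=0,i=5
  ..#|#  b1=1 t=0,i=4
  ...|#  b0=1 t=0,i=1
  bits 10110111 = 183

183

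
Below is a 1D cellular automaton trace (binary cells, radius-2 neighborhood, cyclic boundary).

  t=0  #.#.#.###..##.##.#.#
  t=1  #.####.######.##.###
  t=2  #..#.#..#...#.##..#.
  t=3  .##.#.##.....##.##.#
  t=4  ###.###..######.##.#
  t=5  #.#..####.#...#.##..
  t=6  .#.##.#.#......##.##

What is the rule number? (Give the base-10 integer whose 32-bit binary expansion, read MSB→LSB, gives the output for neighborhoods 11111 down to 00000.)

846065227

  #####|.  b31=0 t=1,i=9
  ####.|.  b30=0 t=1,i=4
  ###.#|#  b29=1 t=1,i=0
  ###..|#  b28=1 t=0,i=8
  ##.##|.  b27=0 t=0,i=13
  ##.#.|.  b26=0 t=0,i=1
  ##..#|#  b25=1 t=0,i=9
  ##...|.  b24=0 t=3,i=8
  #.###|.  b23=0 t=0,i=6
  #.##.|#  b22=1 t=0,i=14
  #.#.#|#  b21=1 t=0,i=2
  #.#..|.  b20=0 t=2,i=0
  #..##|#  b19=1 t=0,i=10
  #..#.|#  b18=1 t=2,i=2
  #...#|.  b17=0 t=2,i=10
  #....|#  b16=1 t=3,i=9
  .####|#  b15=1 t=1,i=3
  .###.|#  b14=1 t=0,i=7
  .##.#|#  b13=1 t=0,i=0
  .##..|.  b12=0 t=2,i=15
  .#.##|#  b11=1 t=0,i=5
  .#.#.|#  b10=1 t=0,i=3
  .#..#|#  b9=1 t=2,i=1
  .#...|.  b8=0 t=2,i=9
  ..###|.  b7=0 t=4,i=9
  ..##.|#  b6=1 t=0,i=11
  ..#.#|.  b5=0 t=2,i=3
  ..#..|.  b4=0 t=2,i=8
  ...##|#  b3=1 t=3,i=12
  ...#.|.  b2=0 t=2,i=11
  ....#|#  b1=1 t=3,i=11
  .....|#  b0=1 t=3,i=10
  bits 00110010011011011110111001001011 = 846065227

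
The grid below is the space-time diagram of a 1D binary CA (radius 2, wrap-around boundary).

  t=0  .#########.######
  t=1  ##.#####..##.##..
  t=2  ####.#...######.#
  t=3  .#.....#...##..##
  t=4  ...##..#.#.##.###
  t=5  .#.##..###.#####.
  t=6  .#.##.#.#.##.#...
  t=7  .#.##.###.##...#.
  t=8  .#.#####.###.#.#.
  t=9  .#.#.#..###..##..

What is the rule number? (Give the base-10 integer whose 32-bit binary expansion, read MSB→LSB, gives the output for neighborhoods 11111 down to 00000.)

2297132145

  nb #####: next=#  (t=0,i=3, bit31=1)
  nb ####.: next=.  (t=0,i=8, bit30=0)
  nb ###.#: next=.  (t=0,i=9, bit29=0)
  nb ###..: next=.  (t=1,i=7, bit28=0)
  nb ##.##: next=#  (t=0,i=0, bit27=1)
  nb ##.#.: next=.  (t=2,i=4, bit26=0)
  nb ##..#: next=.  (t=1,i=8, bit25=0)
  nb ##...: next=.  (t=4,i=0, bit24=0)
  nb #.###: next=#  (t=0,i=1, bit23=1)
  nb #.##.: next=#  (t=1,i=13, bit22=1)
  nb #.#.#: next=#  (t=4,i=9, bit21=1)
  nb #.#..: next=.  (t=2,i=5, bit20=0)
  nb #..##: next=#  (t=1,i=9, bit19=1)
  nb #..#.: next=.  (t=4,i=6, bit18=0)
  nb #...#: next=#  (t=2,i=7, bit17=1)
  nb #....: next=#  (t=3,i=3, bit16=1)
  nb .####: next=.  (t=0,i=2, bit15=0)
  nb .###.: next=#  (t=4,i=15, bit14=1)
  nb .##.#: next=#  (t=1,i=1, bit13=1)
  nb .##..: next=#  (t=1,i=14, bit12=1)
  nb .#.##: next=.  (t=4,i=10, bit11=0)
  nb .#.#.: next=#  (t=4,i=8, bit10=1)
  nb .#..#: next=.  (t=7,i=16, bit9=0)
  nb .#...: next=.  (t=2,i=6, bit8=0)
  nb ..###: next=.  (t=2,i=9, bit7=0)
  nb ..##.: next=#  (t=1,i=0, bit6=1)
  nb ..#.#: next=#  (t=4,i=7, bit5=1)
  nb ..#..: next=#  (t=3,i=7, bit4=1)
  nb ...##: next=.  (t=2,i=8, bit3=0)
  nb ...#.: next=.  (t=3,i=6, bit2=0)
  nb ....#: next=.  (t=3,i=5, bit1=0)
  nb .....: next=#  (t=3,i=4, bit0=1)
  bits 10001000111010110111010001110001 = 2297132145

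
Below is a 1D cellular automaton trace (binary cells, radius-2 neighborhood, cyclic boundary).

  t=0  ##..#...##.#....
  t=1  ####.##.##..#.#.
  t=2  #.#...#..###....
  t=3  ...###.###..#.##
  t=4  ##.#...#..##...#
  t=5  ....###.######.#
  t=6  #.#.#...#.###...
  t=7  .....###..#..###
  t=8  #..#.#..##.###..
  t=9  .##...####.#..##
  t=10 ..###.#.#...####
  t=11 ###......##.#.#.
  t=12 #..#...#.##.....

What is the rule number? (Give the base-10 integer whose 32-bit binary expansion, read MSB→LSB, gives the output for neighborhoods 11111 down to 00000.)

3280876486

  #####|#  b31=1 t=5,i=10
  ####.|#  b30=1 t=1,i=2
  ###.#|.  b29=0 t=1,i=3
  ###..|.  b28=0 t=2,i=11
  ##.##|.  b27=0 t=1,i=4
  ##.#.|.  b26=0 t=0,i=10
  ##..#|#  b25=1 t=0,i=2
  ##...|#  b24=1 t=2,i=12
  #.###|#  b23=1 t=1,i=0
  #.##.|.  b22=0 t=1,i=5
  #.#.#|.  b21=0 t=1,i=14
  #.#..|.  b20=0 t=0,i=11
  #..##|#  b19=1 t=2,i=8
  #..#.|#  b18=1 t=0,i=3
  #...#|#  b17=1 t=0,i=6
  #....|.  b16=0 t=0,i=13
  .####|.  b15=0 t=1,i=1
  .###.|.  b14=0 t=2,i=10
  .##.#|#  b13=1 t=0,i=9
  .##..|#  b12=1 t=0,i=1
  .#.##|.  b11=0 t=1,i=15
  .#.#.|.  b10=0 t=1,i=13
  .#..#|#  b9=1 t=2,i=7
  .#...|#  b8=1 t=0,i=5
  ..###|#  b7=1 t=2,i=9
  ..##.|#  b6=1 t=0,i=0
  ..#.#|.  b5=0 t=1,i=12
  ..#..|.  b4=0 t=0,i=4
  ...##|.  b3=0 t=0,i=7
  ...#.|#  b2=1 t=2,i=5
  ....#|#  b1=1 t=0,i=14
  .....|.  b0=0 t=7,i=2
  bits 11000011100011100011001111000110 = 3280876486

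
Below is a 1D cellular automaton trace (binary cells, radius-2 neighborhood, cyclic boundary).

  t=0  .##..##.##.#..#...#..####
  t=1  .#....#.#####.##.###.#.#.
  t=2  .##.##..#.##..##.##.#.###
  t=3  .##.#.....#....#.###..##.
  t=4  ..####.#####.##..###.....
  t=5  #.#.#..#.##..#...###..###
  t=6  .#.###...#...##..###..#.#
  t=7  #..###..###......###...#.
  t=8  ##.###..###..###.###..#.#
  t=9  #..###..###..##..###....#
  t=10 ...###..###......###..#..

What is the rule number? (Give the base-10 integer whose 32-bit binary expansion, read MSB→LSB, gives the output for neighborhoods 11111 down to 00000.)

  nb #####: next=#  (t=1,i=10, bit31=1)
  nb ####.: next=#  (t=0,i=23, bit30=1)
  nb ###.#: next=.  (t=0,i=24, bit29=0)
  nb ###..: next=#  (t=3,i=19, bit28=1)
  nb ##.##: next=.  (t=0,i=0, bit27=0)
  nb ##.#.: next=#  (t=0,i=10, bit26=1)
  nb ##..#: next=.  (t=0,i=3, bit25=0)
  nb ##...: next=.  (t=4,i=20, bit24=0)
  nb #.###: next=#  (t=1,i=8, bit23=1)
  nb #.##.: next=#  (t=0,i=1, bit22=1)
  nb #.#.#: next=.  (t=1,i=21, bit21=0)
  nb #.#..: next=#  (t=0,i=11, bit20=1)
  nb #..##: next=.  (t=0,i=4, bit19=0)
  nb #..#.: next=.  (t=0,i=13, bit18=0)
  nb #...#: next=.  (t=0,i=16, bit17=0)
  nb #....: next=.  (t=1,i=3, bit16=0)
  nb .####: next=.  (t=0,i=22, bit15=0)
  nb .###.: next=#  (t=1,i=18, bit14=1)
  nb .##.#: next=#  (t=0,i=6, bit13=1)
  nb .##..: next=.  (t=0,i=2, bit12=0)
  nb .#.##: next=.  (t=1,i=7, bit11=0)
  nb .#.#.: next=#  (t=1,i=22, bit10=1)
  nb .#..#: next=#  (t=0,i=12, bit9=1)
  nb .#...: next=#  (t=0,i=15, bit8=1)
  nb ..###: next=#  (t=0,i=21, bit7=1)
  nb ..##.: next=.  (t=0,i=5, bit6=0)
  nb ..#.#: next=.  (t=1,i=6, bit5=0)
  nb ..#..: next=#  (t=0,i=14, bit4=1)
  nb ...##: next=.  (t=4,i=1, bit3=0)
  nb ...#.: next=#  (t=0,i=17, bit2=1)
  nb ....#: next=#  (t=1,i=4, bit1=1)
  nb .....: next=#  (t=3,i=7, bit0=1)
  bits 11010100110100000110011110010111 = 3570427799

3570427799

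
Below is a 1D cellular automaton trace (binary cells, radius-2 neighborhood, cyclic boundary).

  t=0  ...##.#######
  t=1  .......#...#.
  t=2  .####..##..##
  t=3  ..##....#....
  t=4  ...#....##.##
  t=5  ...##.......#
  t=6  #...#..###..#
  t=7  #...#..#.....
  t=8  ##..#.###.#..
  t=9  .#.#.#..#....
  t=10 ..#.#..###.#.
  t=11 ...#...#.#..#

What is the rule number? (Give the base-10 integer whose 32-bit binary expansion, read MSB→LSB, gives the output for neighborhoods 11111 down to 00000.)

  ##### -> .   bit 31 = 0  t=0,i=8
  ####. -> #   bit 30 = 1  t=0,i=11
  ###.# -> #   bit 29 = 1  t=8,i=8
  ###.. -> .   bit 28 = 0  t=0,i=12
  ##.## -> .   bit 27 = 0  t=0,i=5
  ##.#. -> .   bit 26 = 0  t=8,i=9
  ##..# -> .   bit 25 = 0  t=2,i=5
  ##... -> .   bit 24 = 0  t=0,i=0
  #.### -> .   bit 23 = 0  t=0,i=6
  #.##. -> .   bit 22 = 0  t=4,i=11
  #.#.# -> .   bit 21 = 0  t=9,i=3
  #.#.. -> .   bit 20 = 0  t=8,i=10
  #..## -> .   bit 19 = 0  t=2,i=6
  #..#. -> #   bit 18 = 1  t=7,i=6
  #...# -> .   bit 17 = 0  t=0,i=1
  #.... -> .   bit 16 = 0  t=1,i=0
  .#### -> #   bit 15 = 1  t=0,i=7
  .###. -> .   bit 14 = 0  t=6,i=8
  .##.# -> .   bit 13 = 0  t=0,i=4
  .##.. -> #   bit 12 = 1  t=2,i=8
  .#.## -> #   bit 11 = 1  t=8,i=5
  .#.#. -> #   bit 10 = 1  t=9,i=2
  .#..# -> .   bit 9 = 0  t=6,i=5
  .#... -> #   bit 8 = 1  t=1,i=8
  ..### -> #   bit 7 = 1  t=6,i=7
  ..##. -> .   bit 6 = 0  t=0,i=3
  ..#.# -> .   bit 5 = 0  t=8,i=4
  ..#.. -> #   bit 4 = 1  t=1,i=7
  ...## -> .   bit 3 = 0  t=0,i=2
  ...#. -> .   bit 2 = 0  t=1,i=6
  ....# -> .   bit 1 = 0  t=1,i=5
  ..... -> #   bit 0 = 1  t=1,i=1
  bits 01100000000001001001110110010001 = 1610915217

1610915217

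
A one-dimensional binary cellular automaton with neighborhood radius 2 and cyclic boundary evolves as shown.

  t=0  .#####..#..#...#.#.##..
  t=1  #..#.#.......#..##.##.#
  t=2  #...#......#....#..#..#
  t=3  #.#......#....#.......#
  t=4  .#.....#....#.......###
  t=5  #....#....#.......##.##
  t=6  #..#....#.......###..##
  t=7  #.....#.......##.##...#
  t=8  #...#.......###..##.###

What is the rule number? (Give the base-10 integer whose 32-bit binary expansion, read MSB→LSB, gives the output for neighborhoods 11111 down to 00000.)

3034731594

  #####|#  b31=1 t=0,i=3
  ####.|.  b30=0 t=0,i=4
  ###.#|#  b29=1 t=4,i=22
  ###..|#  b28=1 t=0,i=5
  ##.##|.  b27=0 t=1,i=18
  ##.#.|#  b26=1 t=3,i=1
  ##..#|.  b25=0 t=0,i=6
  ##...|.  b24=0 t=0,i=21
  #.###|#  b23=1 t=5,i=21
  #.##.|#  b22=1 t=0,i=19
  #.#.#|#  b21=1 t=0,i=17
  #.#..|.  b20=0 t=1,i=5
  #..##|.  b19=0 t=1,i=15
  #..#.|.  b18=0 t=0,i=7
  #...#|#  b17=1 t=0,i=13
  #....|.  b16=0 t=1,i=7
  .####|.  b15=0 t=0,i=2
  .###.|#  b14=1 t=4,i=21
  .##.#|.  b13=0 t=1,i=17
  .##..|#  b12=1 t=0,i=20
  .#.##|.  b11=0 t=0,i=18
  .#.#.|#  b10=1 t=0,i=16
  .#..#|.  b9=0 t=0,i=9
  .#...|.  b8=0 t=0,i=12
  ..###|.  b7=0 t=0,i=1
  ..##.|#  b6=1 t=1,i=16
  ..#.#|.  b5=0 t=0,i=15
  ..#..|.  b4=0 t=0,i=8
  ...##|#  b3=1 t=0,i=0
  ...#.|.  b2=0 t=0,i=14
  ....#|#  b1=1 t=1,i=11
  .....|.  b0=0 t=1,i=8
  bits 10110100111000100101010001001010 = 3034731594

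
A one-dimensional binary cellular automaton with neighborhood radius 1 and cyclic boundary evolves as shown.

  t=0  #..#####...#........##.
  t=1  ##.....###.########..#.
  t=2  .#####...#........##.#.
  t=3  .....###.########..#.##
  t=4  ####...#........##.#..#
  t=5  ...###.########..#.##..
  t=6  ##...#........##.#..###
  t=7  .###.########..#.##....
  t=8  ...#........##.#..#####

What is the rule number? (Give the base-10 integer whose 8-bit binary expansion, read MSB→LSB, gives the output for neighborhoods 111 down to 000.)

  ### -> .   bit 7 = 0  t=0,i=4
  ##. -> #   bit 6 = 1  t=0,i=7
  #.# -> .   bit 5 = 0  t=0,i=22
  #.. -> #   bit 4 = 1  t=0,i=1
  .## -> .   bit 3 = 0  t=0,i=3
  .#. -> #   bit 2 = 1  t=0,i=0
  ..# -> .   bit 1 = 0  t=0,i=2
  ... -> #   bit 0 = 1  t=0,i=9
  bits 01010101 = 85

85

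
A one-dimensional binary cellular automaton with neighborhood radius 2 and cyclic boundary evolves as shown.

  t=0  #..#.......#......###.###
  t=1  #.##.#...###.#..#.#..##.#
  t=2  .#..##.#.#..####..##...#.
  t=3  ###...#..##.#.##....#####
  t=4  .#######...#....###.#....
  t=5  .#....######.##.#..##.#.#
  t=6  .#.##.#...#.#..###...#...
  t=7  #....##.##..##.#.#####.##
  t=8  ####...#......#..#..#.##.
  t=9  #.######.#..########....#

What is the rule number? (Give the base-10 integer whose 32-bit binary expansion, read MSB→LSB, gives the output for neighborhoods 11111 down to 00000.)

1570177686

  #####|.  b31=0 t=3,i=0
  ####.|#  b30=1 t=0,i=24
  ###.#|.  b29=0 t=0,i=20
  ###..|#  b28=1 t=0,i=0
  ##.##|#  b27=1 t=0,i=21
  ##.#.|#  b26=1 t=1,i=4
  ##..#|.  b25=0 t=0,i=1
  ##...|#  b24=1 t=2,i=20
  #.###|#  b23=1 t=0,i=22
  #.##.|.  b22=0 t=1,i=2
  #.#.#|.  b21=0 t=2,i=7
  #.#..|#  b20=1 t=1,i=5
  #..##|.  b19=0 t=1,i=20
  #..#.|#  b18=1 t=0,i=2
  #...#|#  b17=1 t=1,i=7
  #....|#  b16=1 t=0,i=5
  .####|.  b15=0 t=0,i=23
  .###.|.  b14=0 t=0,i=19
  .##.#|.  b13=0 t=1,i=0
  .##..|.  b12=0 t=2,i=19
  .#.##|.  b11=0 t=3,i=13
  .#.#.|.  b10=0 t=1,i=17
  .#..#|#  b9=1 t=1,i=14
  .#...|.  b8=0 t=0,i=4
  ..###|#  b7=1 t=0,i=18
  ..##.|.  b6=0 t=1,i=21
  ..#.#|.  b5=0 t=1,i=16
  ..#..|#  b4=1 t=0,i=3
  ...##|.  b3=0 t=0,i=17
  ...#.|#  b2=1 t=0,i=10
  ....#|#  b1=1 t=0,i=9
  .....|.  b0=0 t=0,i=6
  bits 01011101100101110000001010010110 = 1570177686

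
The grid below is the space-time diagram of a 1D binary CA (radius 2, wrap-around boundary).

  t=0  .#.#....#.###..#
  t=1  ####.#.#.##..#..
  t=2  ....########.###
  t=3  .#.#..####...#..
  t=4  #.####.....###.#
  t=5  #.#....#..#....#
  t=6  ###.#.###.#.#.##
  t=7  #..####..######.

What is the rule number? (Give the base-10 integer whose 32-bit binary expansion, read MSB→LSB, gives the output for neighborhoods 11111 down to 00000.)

2264612444

  [31] ##### => #  t=2,i=6
  [30] ####. => .  t=1,i=2
  [29] ###.# => .  t=1,i=3
  [28] ###.. => .  t=0,i=12
  [27] ##.## => .  t=2,i=12
  [26] ##.#. => #  t=1,i=4
  [25] ##..# => #  t=0,i=13
  [24] ##... => .  t=2,i=0
  [23] #.### => #  t=0,i=10
  [22] #.##. => #  t=1,i=9
  [21] #.#.# => #  t=0,i=1
  [20] #.#.. => #  t=0,i=3
  [19] #..## => #  t=1,i=15
  [18] #..#. => .  t=0,i=14
  [17] #...# => #  t=3,i=11
  [16] #.... => #  t=0,i=5
  [15] .#### => .  t=1,i=1
  [14] .###. => .  t=0,i=11
  [13] .##.# => #  t=4,i=0
  [12] .##.. => #  t=1,i=10
  [11] .#.## => #  t=0,i=9
  [10] .#.#. => #  t=0,i=0
  [9] .#..# => #  t=1,i=14
  [8] .#... => .  t=0,i=4
  [7] ..### => .  t=1,i=0
  [6] ..##. => #  t=5,i=15
  [5] ..#.# => .  t=0,i=8
  [4] ..#.. => #  t=1,i=13
  [3] ...## => #  t=2,i=3
  [2] ...#. => #  t=0,i=7
  [1] ....# => .  t=0,i=6
  [0] ..... => .  t=4,i=8
  bits 10000110111110110011111001011100 = 2264612444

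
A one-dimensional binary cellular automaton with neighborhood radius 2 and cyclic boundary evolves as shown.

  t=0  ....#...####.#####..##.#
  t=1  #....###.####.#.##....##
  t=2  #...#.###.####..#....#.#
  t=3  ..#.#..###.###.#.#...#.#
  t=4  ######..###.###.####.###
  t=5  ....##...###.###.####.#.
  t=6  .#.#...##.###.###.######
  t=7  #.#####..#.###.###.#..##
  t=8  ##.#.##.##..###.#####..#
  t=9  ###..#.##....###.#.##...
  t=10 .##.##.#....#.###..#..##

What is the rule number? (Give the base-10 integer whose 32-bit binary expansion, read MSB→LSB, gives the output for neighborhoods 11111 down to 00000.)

2086061865

  ##### -> .   bit 31 = 0  t=0,i=15
  ####. -> #   bit 30 = 1  t=0,i=10
  ###.# -> #   bit 29 = 1  t=0,i=11
  ###.. -> #   bit 28 = 1  t=0,i=17
  ##.## -> #   bit 27 = 1  t=0,i=12
  ##.#. -> #   bit 26 = 1  t=0,i=22
  ##..# -> .   bit 25 = 0  t=0,i=18
  ##... -> .   bit 24 = 0  t=1,i=1
  #.### -> .   bit 23 = 0  t=0,i=13
  #.##. -> #   bit 22 = 1  t=1,i=16
  #.#.# -> .   bit 21 = 0  t=1,i=14
  #.#.. -> #   bit 20 = 1  t=0,i=23
  #..## -> .   bit 19 = 0  t=0,i=19
  #..#. -> #   bit 18 = 1  t=2,i=15
  #...# -> #   bit 17 = 1  t=0,i=6
  #.... -> .   bit 16 = 0  t=0,i=1
  .#### -> #   bit 15 = 1  t=0,i=9
  .###. -> #   bit 14 = 1  t=1,i=6
  .##.# -> .   bit 13 = 0  t=0,i=21
  .##.. -> .   bit 12 = 0  t=1,i=17
  .#.## -> .   bit 11 = 0  t=1,i=15
  .#.#. -> #   bit 10 = 1  t=3,i=3
  .#..# -> #   bit 9 = 1  t=3,i=0
  .#... -> #   bit 8 = 1  t=0,i=0
  ..### -> .   bit 7 = 0  t=0,i=8
  ..##. -> .   bit 6 = 0  t=0,i=20
  ..#.# -> #   bit 5 = 1  t=2,i=4
  ..#.. -> .   bit 4 = 0  t=0,i=4
  ...## -> #   bit 3 = 1  t=0,i=7
  ...#. -> .   bit 2 = 0  t=0,i=3
  ....# -> .   bit 1 = 0  t=0,i=2
  ..... -> #   bit 0 = 1  t=5,i=1
  bits 01111100010101101100011100101001 = 2086061865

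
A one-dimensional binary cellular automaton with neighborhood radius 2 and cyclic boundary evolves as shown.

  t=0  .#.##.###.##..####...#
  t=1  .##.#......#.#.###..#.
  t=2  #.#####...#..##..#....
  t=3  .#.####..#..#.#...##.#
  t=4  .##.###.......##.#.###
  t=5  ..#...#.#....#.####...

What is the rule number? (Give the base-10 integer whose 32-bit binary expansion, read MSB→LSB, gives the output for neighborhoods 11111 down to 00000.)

  nb #####: next=#  (t=2,i=4, bit31=1)
  nb ####.: next=#  (t=0,i=16, bit30=1)
  nb ###.#: next=.  (t=0,i=8, bit29=0)
  nb ###..: next=#  (t=0,i=17, bit28=1)
  nb ##.##: next=.  (t=0,i=5, bit27=0)
  nb ##.#.: next=#  (t=1,i=3, bit26=1)
  nb ##..#: next=.  (t=0,i=12, bit25=0)
  nb ##...: next=.  (t=0,i=18, bit24=0)
  nb #.###: next=.  (t=0,i=6, bit23=0)
  nb #.##.: next=.  (t=0,i=3, bit22=0)
  nb #.#.#: next=#  (t=0,i=1, bit21=1)
  nb #.#..: next=#  (t=1,i=4, bit20=1)
  nb #..##: next=#  (t=0,i=13, bit19=1)
  nb #..#.: next=.  (t=1,i=19, bit18=0)
  nb #...#: next=.  (t=0,i=19, bit17=0)
  nb #....: next=#  (t=1,i=6, bit16=1)
  nb .####: next=#  (t=0,i=15, bit15=1)
  nb .###.: next=.  (t=0,i=7, bit14=0)
  nb .##.#: next=#  (t=0,i=4, bit13=1)
  nb .##..: next=#  (t=0,i=11, bit12=1)
  nb .#.##: next=#  (t=0,i=2, bit11=1)
  nb .#.#.: next=.  (t=0,i=0, bit10=0)
  nb .#..#: next=.  (t=1,i=21, bit9=0)
  nb .#...: next=#  (t=1,i=5, bit8=1)
  nb ..###: next=.  (t=0,i=14, bit7=0)
  nb ..##.: next=.  (t=1,i=1, bit6=0)
  nb ..#.#: next=.  (t=0,i=21, bit5=0)
  nb ..#..: next=.  (t=1,i=20, bit4=0)
  nb ...##: next=#  (t=3,i=17, bit3=1)
  nb ...#.: next=#  (t=0,i=20, bit2=1)
  nb ....#: next=.  (t=1,i=9, bit1=0)
  nb .....: next=.  (t=1,i=7, bit0=0)
  bits 11010100001110011011100100001100 = 3560552716

3560552716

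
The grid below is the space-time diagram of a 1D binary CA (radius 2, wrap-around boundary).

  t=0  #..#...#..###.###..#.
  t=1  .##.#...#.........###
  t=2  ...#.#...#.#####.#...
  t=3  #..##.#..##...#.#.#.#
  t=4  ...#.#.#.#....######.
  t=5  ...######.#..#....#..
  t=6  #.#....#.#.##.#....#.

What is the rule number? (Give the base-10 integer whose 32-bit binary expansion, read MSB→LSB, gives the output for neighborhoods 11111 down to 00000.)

  nb #####: next=.  (t=2,i=13, bit31=0)
  nb ####.: next=#  (t=2,i=14, bit30=1)
  nb ###.#: next=.  (t=0,i=12, bit29=0)
  nb ###..: next=.  (t=0,i=16, bit28=0)
  nb ##.##: next=.  (t=0,i=13, bit27=0)
  nb ##.#.: next=#  (t=1,i=3, bit26=1)
  nb ##..#: next=.  (t=0,i=17, bit25=0)
  nb ##...: next=.  (t=3,i=11, bit24=0)
  nb #.###: next=.  (t=0,i=14, bit23=0)
  nb #.##.: next=.  (t=1,i=1, bit22=0)
  nb #.#.#: next=#  (t=3,i=16, bit21=1)
  nb #.#..: next=.  (t=0,i=0, bit20=0)
  nb #..##: next=.  (t=0,i=9, bit19=0)
  nb #..#.: next=#  (t=0,i=2, bit18=1)
  nb #...#: next=.  (t=0,i=5, bit17=0)
  nb #....: next=.  (t=1,i=10, bit16=0)
  nb .####: next=.  (t=2,i=12, bit15=0)
  nb .###.: next=.  (t=0,i=11, bit14=0)
  nb .##.#: next=.  (t=1,i=2, bit13=0)
  nb .##..: next=.  (t=3,i=0, bit12=0)
  nb .#.##: next=#  (t=2,i=10, bit11=1)
  nb .#.#.: next=#  (t=0,i=20, bit10=1)
  nb .#..#: next=#  (t=0,i=1, bit9=1)
  nb .#...: next=#  (t=0,i=4, bit8=1)
  nb ..###: next=.  (t=0,i=10, bit7=0)
  nb ..##.: next=#  (t=3,i=3, bit6=1)
  nb ..#.#: next=#  (t=0,i=19, bit5=1)
  nb ..#..: next=.  (t=0,i=3, bit4=0)
  nb ...##: next=#  (t=1,i=17, bit3=1)
  nb ...#.: next=.  (t=0,i=6, bit2=0)
  nb ....#: next=.  (t=1,i=16, bit1=0)
  nb .....: next=#  (t=1,i=11, bit0=1)
  bits 01000100001001000000111101101001 = 1143213929

1143213929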